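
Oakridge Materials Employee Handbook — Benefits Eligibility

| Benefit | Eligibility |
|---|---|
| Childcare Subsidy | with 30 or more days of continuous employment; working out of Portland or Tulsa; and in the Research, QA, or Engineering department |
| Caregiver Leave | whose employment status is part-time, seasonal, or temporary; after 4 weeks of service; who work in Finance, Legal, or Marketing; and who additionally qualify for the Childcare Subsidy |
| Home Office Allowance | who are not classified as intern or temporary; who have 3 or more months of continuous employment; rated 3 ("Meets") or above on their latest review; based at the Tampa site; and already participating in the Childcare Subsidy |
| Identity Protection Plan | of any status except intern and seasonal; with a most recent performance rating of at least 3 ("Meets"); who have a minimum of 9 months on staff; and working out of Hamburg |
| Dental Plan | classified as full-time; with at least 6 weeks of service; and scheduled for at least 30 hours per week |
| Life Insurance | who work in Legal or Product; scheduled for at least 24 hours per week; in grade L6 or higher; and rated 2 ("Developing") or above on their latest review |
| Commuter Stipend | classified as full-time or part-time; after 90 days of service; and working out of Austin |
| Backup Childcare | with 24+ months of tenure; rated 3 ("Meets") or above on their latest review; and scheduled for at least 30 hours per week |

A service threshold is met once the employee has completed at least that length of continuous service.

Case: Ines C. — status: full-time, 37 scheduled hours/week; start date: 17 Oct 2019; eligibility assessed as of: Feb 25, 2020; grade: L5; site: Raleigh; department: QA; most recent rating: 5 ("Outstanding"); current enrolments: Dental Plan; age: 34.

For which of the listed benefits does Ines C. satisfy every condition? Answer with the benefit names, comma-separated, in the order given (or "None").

Service from 17 Oct 2019 to Feb 25, 2020: 131 days.
Childcare Subsidy — service 131 days ≥ 30 days ✓; site Raleigh ✗ (not Portland or Tulsa) → not eligible.
Caregiver Leave — status full-time ✗ (requires part-time, seasonal, or temporary) → not eligible.
Home Office Allowance — status full-time ✓ (not excluded); service 131 days ≥ 3 months (≈90 days) ✓; rating 5 ≥ 3 ✓; site Raleigh ✗ (not Tampa) → not eligible.
Identity Protection Plan — status full-time ✓ (not excluded); rating 5 ≥ 3 ✓; service 131 days < 9 months (≈270 days) ✗ → not eligible.
Dental Plan — status full-time ✓; service 131 days ≥ 6 weeks (≈42 days) ✓; 37 hrs/wk ≥ 30 ✓ → eligible.
Life Insurance — dept QA ✗ → not eligible.
Commuter Stipend — status full-time ✓; service 131 days ≥ 90 days ✓; site Raleigh ✗ (not Austin) → not eligible.
Backup Childcare — service 131 days < 24 months (≈720 days) ✗ → not eligible.

Dental Plan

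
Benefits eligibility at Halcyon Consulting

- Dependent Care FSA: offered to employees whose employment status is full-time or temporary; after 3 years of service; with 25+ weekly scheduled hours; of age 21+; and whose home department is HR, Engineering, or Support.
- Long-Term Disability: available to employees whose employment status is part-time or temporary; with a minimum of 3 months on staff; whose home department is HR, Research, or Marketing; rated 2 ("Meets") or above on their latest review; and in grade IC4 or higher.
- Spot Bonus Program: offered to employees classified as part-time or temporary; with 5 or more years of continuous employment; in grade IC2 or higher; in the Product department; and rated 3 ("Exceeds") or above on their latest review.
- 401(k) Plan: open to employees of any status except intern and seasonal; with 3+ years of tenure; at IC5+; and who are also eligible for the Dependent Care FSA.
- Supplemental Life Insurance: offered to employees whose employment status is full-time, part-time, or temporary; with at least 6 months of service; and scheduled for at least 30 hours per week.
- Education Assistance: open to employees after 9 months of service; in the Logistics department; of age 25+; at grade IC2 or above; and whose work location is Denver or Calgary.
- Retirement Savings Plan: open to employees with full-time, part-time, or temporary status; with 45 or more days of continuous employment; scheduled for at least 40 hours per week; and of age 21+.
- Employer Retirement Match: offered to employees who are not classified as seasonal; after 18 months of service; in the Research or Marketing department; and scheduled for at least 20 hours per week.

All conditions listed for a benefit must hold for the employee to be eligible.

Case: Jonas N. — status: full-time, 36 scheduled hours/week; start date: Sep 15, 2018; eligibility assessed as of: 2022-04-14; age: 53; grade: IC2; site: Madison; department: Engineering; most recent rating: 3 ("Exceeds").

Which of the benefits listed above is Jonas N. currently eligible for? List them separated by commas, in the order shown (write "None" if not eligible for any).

Dependent Care FSA, Supplemental Life Insurance

Service from Sep 15, 2018 to 2022-04-14: 1307 days.
Dependent Care FSA — status full-time ✓; service 1307 days ≥ 3 years (≈1095 days) ✓; 36 hrs/wk ≥ 25 ✓; age 53 ≥ 21 ✓; dept Engineering ✓ → eligible.
Long-Term Disability — status full-time ✗ (requires part-time or temporary) → not eligible.
Spot Bonus Program — status full-time ✗ (requires part-time or temporary) → not eligible.
401(k) Plan — status full-time ✓ (not excluded); service 1307 days ≥ 3 years (≈1095 days) ✓; grade IC2 < IC5 ✗ → not eligible.
Supplemental Life Insurance — status full-time ✓; service 1307 days ≥ 6 months (≈180 days) ✓; 36 hrs/wk ≥ 30 ✓ → eligible.
Education Assistance — service 1307 days ≥ 9 months (≈270 days) ✓; dept Engineering ✗ → not eligible.
Retirement Savings Plan — status full-time ✓; service 1307 days ≥ 45 days ✓; 36 hrs/wk < 40 ✗ → not eligible.
Employer Retirement Match — status full-time ✓ (not excluded); service 1307 days ≥ 18 months (≈540 days) ✓; dept Engineering ✗ → not eligible.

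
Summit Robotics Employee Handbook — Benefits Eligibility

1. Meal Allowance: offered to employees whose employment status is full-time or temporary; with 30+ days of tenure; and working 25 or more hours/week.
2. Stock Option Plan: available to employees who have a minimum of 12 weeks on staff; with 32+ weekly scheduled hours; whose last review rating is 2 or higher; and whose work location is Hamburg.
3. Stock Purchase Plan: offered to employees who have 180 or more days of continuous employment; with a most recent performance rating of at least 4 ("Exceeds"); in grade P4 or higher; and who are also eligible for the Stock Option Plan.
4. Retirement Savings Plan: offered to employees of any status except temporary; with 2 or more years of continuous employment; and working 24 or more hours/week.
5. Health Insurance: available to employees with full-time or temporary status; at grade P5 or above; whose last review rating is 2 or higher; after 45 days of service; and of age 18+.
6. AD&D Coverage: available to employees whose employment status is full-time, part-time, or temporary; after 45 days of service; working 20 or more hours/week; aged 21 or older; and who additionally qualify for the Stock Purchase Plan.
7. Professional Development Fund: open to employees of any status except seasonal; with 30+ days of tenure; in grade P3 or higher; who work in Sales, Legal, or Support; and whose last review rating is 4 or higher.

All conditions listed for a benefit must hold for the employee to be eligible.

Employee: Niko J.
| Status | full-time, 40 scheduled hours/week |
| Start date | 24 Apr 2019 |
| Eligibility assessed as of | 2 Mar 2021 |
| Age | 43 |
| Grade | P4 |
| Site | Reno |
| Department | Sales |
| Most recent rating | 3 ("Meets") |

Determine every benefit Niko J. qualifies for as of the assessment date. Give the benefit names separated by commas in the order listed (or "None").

Service from 24 Apr 2019 to 2 Mar 2021: 678 days.
Meal Allowance — status full-time ✓; service 678 days ≥ 30 days ✓; 40 hrs/wk ≥ 25 ✓ → eligible.
Stock Option Plan — service 678 days ≥ 12 weeks (≈84 days) ✓; 40 hrs/wk ≥ 32 ✓; rating 3 ≥ 2 ✓; site Reno ✗ (not Hamburg) → not eligible.
Stock Purchase Plan — service 678 days ≥ 180 days ✓; rating 3 < 4 ✗ → not eligible.
Retirement Savings Plan — status full-time ✓ (not excluded); service 678 days < 2 years (≈730 days) ✗ → not eligible.
Health Insurance — status full-time ✓; grade P4 < P5 ✗ → not eligible.
AD&D Coverage — status full-time ✓; service 678 days ≥ 45 days ✓; 40 hrs/wk ≥ 20 ✓; age 43 ≥ 21 ✓; not eligible for Stock Purchase Plan ✗ → not eligible.
Professional Development Fund — status full-time ✓ (not excluded); service 678 days ≥ 30 days ✓; grade P4 ≥ P3 ✓; dept Sales ✓; rating 3 < 4 ✗ → not eligible.

Meal Allowance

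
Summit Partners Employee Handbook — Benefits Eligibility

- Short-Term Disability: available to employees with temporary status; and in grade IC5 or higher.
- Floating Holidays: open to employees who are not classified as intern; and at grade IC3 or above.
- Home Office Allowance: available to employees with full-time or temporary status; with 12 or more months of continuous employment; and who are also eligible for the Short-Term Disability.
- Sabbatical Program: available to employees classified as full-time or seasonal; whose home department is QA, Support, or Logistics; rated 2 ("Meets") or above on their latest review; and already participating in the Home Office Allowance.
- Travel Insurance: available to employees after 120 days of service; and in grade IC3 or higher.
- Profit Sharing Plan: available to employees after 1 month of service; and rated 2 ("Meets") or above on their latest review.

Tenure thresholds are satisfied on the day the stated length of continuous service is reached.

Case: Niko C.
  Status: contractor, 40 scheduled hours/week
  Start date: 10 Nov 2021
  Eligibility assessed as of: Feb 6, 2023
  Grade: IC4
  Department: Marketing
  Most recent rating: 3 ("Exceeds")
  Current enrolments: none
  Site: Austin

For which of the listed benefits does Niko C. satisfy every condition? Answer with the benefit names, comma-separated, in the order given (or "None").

Service from 10 Nov 2021 to Feb 6, 2023: 453 days.
Short-Term Disability — status contractor ✗ (requires temporary) → not eligible.
Floating Holidays — status contractor ✓ (not excluded); grade IC4 ≥ IC3 ✓ → eligible.
Home Office Allowance — status contractor ✗ (requires full-time or temporary) → not eligible.
Sabbatical Program — status contractor ✗ (requires full-time or seasonal) → not eligible.
Travel Insurance — service 453 days ≥ 120 days ✓; grade IC4 ≥ IC3 ✓ → eligible.
Profit Sharing Plan — service 453 days ≥ 1 month (≈30 days) ✓; rating 3 ≥ 2 ✓ → eligible.

Floating Holidays, Travel Insurance, Profit Sharing Plan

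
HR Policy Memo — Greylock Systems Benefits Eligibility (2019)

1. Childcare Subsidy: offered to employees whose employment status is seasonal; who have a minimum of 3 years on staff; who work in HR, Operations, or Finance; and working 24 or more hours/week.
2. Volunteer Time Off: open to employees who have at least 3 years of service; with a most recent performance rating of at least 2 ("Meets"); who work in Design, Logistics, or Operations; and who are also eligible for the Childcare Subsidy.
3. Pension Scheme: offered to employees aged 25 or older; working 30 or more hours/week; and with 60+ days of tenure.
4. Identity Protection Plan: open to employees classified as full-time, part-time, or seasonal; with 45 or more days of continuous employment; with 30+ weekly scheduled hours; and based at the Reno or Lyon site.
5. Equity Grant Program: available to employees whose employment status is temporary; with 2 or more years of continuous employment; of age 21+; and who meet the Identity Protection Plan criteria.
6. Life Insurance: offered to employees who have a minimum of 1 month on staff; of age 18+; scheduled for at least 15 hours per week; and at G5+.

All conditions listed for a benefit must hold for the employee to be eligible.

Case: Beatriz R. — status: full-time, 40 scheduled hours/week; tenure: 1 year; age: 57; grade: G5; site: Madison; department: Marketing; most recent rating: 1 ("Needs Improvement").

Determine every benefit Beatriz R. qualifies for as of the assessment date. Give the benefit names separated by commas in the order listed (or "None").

Pension Scheme, Life Insurance

Childcare Subsidy — status full-time ✗ (requires seasonal) → not eligible.
Volunteer Time Off — service 1 year < 3 years ✗ → not eligible.
Pension Scheme — age 57 ≥ 25 ✓; 40 hrs/wk ≥ 30 ✓; service 1 year ≥ 60 days ✓ → eligible.
Identity Protection Plan — status full-time ✓; service 1 year ≥ 45 days ✓; 40 hrs/wk ≥ 30 ✓; site Madison ✗ (not Reno or Lyon) → not eligible.
Equity Grant Program — status full-time ✗ (requires temporary) → not eligible.
Life Insurance — service 1 year ≥ 1 month (≈30 days) ✓; age 57 ≥ 18 ✓; 40 hrs/wk ≥ 15 ✓; grade G5 ≥ G5 ✓ → eligible.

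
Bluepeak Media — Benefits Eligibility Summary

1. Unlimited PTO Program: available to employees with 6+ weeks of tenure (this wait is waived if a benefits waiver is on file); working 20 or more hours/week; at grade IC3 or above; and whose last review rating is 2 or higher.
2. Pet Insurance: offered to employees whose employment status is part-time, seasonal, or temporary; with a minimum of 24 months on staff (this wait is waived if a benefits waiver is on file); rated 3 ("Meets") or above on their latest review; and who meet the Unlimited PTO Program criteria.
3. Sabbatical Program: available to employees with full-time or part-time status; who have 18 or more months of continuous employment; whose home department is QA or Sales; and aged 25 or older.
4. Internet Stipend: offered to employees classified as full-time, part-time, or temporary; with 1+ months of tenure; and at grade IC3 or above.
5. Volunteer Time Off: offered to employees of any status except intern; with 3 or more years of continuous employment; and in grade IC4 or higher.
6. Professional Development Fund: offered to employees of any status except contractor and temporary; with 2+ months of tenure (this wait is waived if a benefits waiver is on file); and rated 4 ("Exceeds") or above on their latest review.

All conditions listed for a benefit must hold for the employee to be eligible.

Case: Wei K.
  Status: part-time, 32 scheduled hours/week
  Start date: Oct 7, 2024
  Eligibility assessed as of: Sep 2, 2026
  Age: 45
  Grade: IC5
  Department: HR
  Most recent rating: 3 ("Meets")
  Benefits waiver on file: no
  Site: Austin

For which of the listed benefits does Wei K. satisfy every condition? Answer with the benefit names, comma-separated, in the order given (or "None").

Service from Oct 7, 2024 to Sep 2, 2026: 695 days.
Unlimited PTO Program — no waiver, service 695 days ≥ 6 weeks (≈42 days) ✓; 32 hrs/wk ≥ 20 ✓; grade IC5 ≥ IC3 ✓; rating 3 ≥ 2 ✓ → eligible.
Pet Insurance — status part-time ✓; no waiver, service 695 days < 24 months (≈720 days) ✗ → not eligible.
Sabbatical Program — status part-time ✓; service 695 days ≥ 18 months (≈540 days) ✓; dept HR ✗ → not eligible.
Internet Stipend — status part-time ✓; service 695 days ≥ 1 month (≈30 days) ✓; grade IC5 ≥ IC3 ✓ → eligible.
Volunteer Time Off — status part-time ✓ (not excluded); service 695 days < 3 years (≈1095 days) ✗ → not eligible.
Professional Development Fund — status part-time ✓ (not excluded); no waiver, service 695 days ≥ 2 months (≈60 days) ✓; rating 3 < 4 ✗ → not eligible.

Unlimited PTO Program, Internet Stipend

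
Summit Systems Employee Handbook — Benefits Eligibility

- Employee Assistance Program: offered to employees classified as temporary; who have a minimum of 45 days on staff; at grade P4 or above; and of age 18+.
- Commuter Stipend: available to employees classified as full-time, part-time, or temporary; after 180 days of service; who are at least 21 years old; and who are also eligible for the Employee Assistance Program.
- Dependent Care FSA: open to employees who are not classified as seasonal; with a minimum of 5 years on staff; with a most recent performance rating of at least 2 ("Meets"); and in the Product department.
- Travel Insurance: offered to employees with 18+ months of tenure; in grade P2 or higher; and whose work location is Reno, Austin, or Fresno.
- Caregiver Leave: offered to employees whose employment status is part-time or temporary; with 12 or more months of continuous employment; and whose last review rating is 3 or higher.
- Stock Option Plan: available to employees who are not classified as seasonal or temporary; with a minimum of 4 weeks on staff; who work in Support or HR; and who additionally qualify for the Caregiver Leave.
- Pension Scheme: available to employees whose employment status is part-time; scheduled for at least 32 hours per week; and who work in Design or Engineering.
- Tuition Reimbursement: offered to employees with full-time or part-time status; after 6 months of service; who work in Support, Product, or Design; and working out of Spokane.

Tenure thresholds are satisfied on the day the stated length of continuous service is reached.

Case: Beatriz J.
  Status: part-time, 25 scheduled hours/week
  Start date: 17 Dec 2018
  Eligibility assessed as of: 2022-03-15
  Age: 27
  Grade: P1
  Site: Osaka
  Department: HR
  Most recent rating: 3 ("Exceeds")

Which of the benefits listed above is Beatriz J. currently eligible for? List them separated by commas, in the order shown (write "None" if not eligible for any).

Caregiver Leave, Stock Option Plan

Service from 17 Dec 2018 to 2022-03-15: 1184 days.
Employee Assistance Program — status part-time ✗ (requires temporary) → not eligible.
Commuter Stipend — status part-time ✓; service 1184 days ≥ 180 days ✓; age 27 ≥ 21 ✓; not eligible for Employee Assistance Program ✗ → not eligible.
Dependent Care FSA — status part-time ✓ (not excluded); service 1184 days < 5 years (≈1825 days) ✗ → not eligible.
Travel Insurance — service 1184 days ≥ 18 months (≈540 days) ✓; grade P1 < P2 ✗ → not eligible.
Caregiver Leave — status part-time ✓; service 1184 days ≥ 12 months (≈360 days) ✓; rating 3 ≥ 3 ✓ → eligible.
Stock Option Plan — status part-time ✓ (not excluded); service 1184 days ≥ 4 weeks (≈28 days) ✓; dept HR ✓; eligible for Caregiver Leave ✓ → eligible.
Pension Scheme — status part-time ✓; 25 hrs/wk < 32 ✗ → not eligible.
Tuition Reimbursement — status part-time ✓; service 1184 days ≥ 6 months (≈180 days) ✓; dept HR ✗ → not eligible.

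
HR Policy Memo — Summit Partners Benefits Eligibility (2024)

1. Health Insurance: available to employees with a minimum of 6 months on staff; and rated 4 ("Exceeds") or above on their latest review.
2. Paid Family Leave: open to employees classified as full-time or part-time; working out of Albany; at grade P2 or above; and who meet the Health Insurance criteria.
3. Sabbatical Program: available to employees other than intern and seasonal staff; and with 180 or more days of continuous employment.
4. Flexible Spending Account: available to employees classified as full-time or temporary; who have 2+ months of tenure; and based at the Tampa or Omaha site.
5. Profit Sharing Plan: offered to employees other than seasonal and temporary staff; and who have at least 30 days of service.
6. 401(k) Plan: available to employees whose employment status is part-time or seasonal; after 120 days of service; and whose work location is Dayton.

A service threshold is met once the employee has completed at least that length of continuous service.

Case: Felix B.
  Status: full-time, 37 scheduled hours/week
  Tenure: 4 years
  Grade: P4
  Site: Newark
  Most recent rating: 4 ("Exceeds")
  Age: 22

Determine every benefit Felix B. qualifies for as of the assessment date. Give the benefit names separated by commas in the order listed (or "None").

Health Insurance — service 4 years ≥ 6 months (≈180 days) ✓; rating 4 ≥ 4 ✓ → eligible.
Paid Family Leave — status full-time ✓; site Newark ✗ (not Albany) → not eligible.
Sabbatical Program — status full-time ✓ (not excluded); service 4 years ≥ 180 days ✓ → eligible.
Flexible Spending Account — status full-time ✓; service 4 years ≥ 2 months (≈60 days) ✓; site Newark ✗ (not Tampa or Omaha) → not eligible.
Profit Sharing Plan — status full-time ✓ (not excluded); service 4 years ≥ 30 days ✓ → eligible.
401(k) Plan — status full-time ✗ (requires part-time or seasonal) → not eligible.

Health Insurance, Sabbatical Program, Profit Sharing Plan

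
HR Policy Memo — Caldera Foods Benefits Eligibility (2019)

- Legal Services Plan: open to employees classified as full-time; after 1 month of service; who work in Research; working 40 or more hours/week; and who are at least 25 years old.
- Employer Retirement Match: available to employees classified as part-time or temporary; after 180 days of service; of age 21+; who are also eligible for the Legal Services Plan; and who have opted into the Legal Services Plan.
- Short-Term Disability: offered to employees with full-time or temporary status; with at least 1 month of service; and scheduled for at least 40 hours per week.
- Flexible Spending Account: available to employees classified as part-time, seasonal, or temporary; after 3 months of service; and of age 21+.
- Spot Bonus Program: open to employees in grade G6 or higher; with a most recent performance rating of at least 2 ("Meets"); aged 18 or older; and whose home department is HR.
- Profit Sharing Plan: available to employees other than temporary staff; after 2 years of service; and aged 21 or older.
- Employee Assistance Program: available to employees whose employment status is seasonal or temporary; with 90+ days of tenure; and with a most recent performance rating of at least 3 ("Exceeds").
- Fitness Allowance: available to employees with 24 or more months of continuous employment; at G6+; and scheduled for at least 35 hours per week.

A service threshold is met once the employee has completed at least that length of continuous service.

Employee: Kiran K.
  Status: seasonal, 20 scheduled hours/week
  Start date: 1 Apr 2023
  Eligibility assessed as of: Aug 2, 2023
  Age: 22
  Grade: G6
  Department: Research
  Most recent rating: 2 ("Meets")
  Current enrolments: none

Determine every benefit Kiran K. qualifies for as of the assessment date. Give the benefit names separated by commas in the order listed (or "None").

Flexible Spending Account

Service from 1 Apr 2023 to Aug 2, 2023: 123 days.
Legal Services Plan — status seasonal ✗ (requires full-time) → not eligible.
Employer Retirement Match — status seasonal ✗ (requires part-time or temporary) → not eligible.
Short-Term Disability — status seasonal ✗ (requires full-time or temporary) → not eligible.
Flexible Spending Account — status seasonal ✓; service 123 days ≥ 3 months (≈90 days) ✓; age 22 ≥ 21 ✓ → eligible.
Spot Bonus Program — grade G6 ≥ G6 ✓; rating 2 ≥ 2 ✓; age 22 ≥ 18 ✓; dept Research ✗ → not eligible.
Profit Sharing Plan — status seasonal ✓ (not excluded); service 123 days < 2 years (≈730 days) ✗ → not eligible.
Employee Assistance Program — status seasonal ✓; service 123 days ≥ 90 days ✓; rating 2 < 3 ✗ → not eligible.
Fitness Allowance — service 123 days < 24 months (≈720 days) ✗ → not eligible.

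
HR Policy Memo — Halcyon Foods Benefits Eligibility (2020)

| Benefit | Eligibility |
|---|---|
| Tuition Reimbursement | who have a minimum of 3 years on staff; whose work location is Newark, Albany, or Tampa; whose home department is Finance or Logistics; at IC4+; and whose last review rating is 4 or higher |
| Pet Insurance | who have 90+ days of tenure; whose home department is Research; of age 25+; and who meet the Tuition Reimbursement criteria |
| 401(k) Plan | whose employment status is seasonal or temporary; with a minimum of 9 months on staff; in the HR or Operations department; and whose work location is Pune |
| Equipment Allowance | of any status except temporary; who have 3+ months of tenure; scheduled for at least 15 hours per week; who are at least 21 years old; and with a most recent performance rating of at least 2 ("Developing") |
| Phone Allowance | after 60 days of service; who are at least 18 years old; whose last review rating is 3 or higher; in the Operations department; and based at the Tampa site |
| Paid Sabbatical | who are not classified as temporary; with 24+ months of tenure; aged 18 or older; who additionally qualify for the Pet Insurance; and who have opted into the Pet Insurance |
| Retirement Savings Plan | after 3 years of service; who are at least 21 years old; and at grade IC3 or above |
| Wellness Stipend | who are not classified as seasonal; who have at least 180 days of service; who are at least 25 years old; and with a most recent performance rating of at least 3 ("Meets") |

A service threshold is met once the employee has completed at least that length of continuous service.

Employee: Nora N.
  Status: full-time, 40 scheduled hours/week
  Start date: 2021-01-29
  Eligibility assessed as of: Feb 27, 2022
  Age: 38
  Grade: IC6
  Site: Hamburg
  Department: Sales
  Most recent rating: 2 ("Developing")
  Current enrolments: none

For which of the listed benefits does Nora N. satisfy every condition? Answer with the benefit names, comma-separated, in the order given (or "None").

Equipment Allowance

Service from 2021-01-29 to Feb 27, 2022: 394 days.
Tuition Reimbursement — service 394 days < 3 years (≈1095 days) ✗ → not eligible.
Pet Insurance — service 394 days ≥ 90 days ✓; dept Sales ✗ → not eligible.
401(k) Plan — status full-time ✗ (requires seasonal or temporary) → not eligible.
Equipment Allowance — status full-time ✓ (not excluded); service 394 days ≥ 3 months (≈90 days) ✓; 40 hrs/wk ≥ 15 ✓; age 38 ≥ 21 ✓; rating 2 ≥ 2 ✓ → eligible.
Phone Allowance — service 394 days ≥ 60 days ✓; age 38 ≥ 18 ✓; rating 2 < 3 ✗ → not eligible.
Paid Sabbatical — status full-time ✓ (not excluded); service 394 days < 24 months (≈720 days) ✗ → not eligible.
Retirement Savings Plan — service 394 days < 3 years (≈1095 days) ✗ → not eligible.
Wellness Stipend — status full-time ✓ (not excluded); service 394 days ≥ 180 days ✓; age 38 ≥ 25 ✓; rating 2 < 3 ✗ → not eligible.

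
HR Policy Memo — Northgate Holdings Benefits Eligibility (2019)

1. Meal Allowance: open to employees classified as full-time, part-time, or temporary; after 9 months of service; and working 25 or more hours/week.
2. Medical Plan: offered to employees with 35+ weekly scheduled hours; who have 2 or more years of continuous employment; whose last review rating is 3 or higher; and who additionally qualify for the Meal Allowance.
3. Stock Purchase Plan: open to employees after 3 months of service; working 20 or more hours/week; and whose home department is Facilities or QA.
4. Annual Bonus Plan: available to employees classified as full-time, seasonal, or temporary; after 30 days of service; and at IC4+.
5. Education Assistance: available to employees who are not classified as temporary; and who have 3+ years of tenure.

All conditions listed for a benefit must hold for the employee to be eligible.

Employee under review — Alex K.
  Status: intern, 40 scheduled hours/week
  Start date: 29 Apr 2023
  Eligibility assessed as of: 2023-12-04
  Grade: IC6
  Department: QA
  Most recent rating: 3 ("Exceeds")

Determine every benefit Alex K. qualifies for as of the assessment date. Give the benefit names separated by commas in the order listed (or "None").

Service from 29 Apr 2023 to 2023-12-04: 219 days.
Meal Allowance — status intern ✗ (requires full-time, part-time, or temporary) → not eligible.
Medical Plan — 40 hrs/wk ≥ 35 ✓; service 219 days < 2 years (≈730 days) ✗ → not eligible.
Stock Purchase Plan — service 219 days ≥ 3 months (≈90 days) ✓; 40 hrs/wk ≥ 20 ✓; dept QA ✓ → eligible.
Annual Bonus Plan — status intern ✗ (requires full-time, seasonal, or temporary) → not eligible.
Education Assistance — status intern ✓ (not excluded); service 219 days < 3 years (≈1095 days) ✗ → not eligible.

Stock Purchase Plan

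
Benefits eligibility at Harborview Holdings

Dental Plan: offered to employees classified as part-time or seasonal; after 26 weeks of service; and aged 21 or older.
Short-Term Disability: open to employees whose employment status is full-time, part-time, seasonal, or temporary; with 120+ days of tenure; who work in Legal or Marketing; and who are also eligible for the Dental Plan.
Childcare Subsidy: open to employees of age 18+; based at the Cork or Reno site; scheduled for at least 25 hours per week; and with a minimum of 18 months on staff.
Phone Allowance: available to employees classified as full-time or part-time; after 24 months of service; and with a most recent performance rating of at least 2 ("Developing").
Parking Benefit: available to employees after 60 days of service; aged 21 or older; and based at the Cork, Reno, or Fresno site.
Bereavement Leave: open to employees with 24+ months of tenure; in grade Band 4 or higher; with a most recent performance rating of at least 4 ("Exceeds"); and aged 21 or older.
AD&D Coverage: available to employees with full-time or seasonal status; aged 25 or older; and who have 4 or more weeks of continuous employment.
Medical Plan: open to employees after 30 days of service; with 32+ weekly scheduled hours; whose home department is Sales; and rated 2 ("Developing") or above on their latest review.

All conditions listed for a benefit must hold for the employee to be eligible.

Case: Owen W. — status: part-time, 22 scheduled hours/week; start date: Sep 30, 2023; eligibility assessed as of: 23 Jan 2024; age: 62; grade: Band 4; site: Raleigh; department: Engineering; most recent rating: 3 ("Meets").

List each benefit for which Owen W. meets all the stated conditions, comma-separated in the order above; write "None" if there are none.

Service from Sep 30, 2023 to 23 Jan 2024: 115 days.
Dental Plan — status part-time ✓; service 115 days < 26 weeks (≈182 days) ✗ → not eligible.
Short-Term Disability — status part-time ✓; service 115 days < 120 days ✗ → not eligible.
Childcare Subsidy — age 62 ≥ 18 ✓; site Raleigh ✗ (not Cork or Reno) → not eligible.
Phone Allowance — status part-time ✓; service 115 days < 24 months (≈720 days) ✗ → not eligible.
Parking Benefit — service 115 days ≥ 60 days ✓; age 62 ≥ 21 ✓; site Raleigh ✗ (not Cork, Reno, or Fresno) → not eligible.
Bereavement Leave — service 115 days < 24 months (≈720 days) ✗ → not eligible.
AD&D Coverage — status part-time ✗ (requires full-time or seasonal) → not eligible.
Medical Plan — service 115 days ≥ 30 days ✓; 22 hrs/wk < 32 ✗ → not eligible.

None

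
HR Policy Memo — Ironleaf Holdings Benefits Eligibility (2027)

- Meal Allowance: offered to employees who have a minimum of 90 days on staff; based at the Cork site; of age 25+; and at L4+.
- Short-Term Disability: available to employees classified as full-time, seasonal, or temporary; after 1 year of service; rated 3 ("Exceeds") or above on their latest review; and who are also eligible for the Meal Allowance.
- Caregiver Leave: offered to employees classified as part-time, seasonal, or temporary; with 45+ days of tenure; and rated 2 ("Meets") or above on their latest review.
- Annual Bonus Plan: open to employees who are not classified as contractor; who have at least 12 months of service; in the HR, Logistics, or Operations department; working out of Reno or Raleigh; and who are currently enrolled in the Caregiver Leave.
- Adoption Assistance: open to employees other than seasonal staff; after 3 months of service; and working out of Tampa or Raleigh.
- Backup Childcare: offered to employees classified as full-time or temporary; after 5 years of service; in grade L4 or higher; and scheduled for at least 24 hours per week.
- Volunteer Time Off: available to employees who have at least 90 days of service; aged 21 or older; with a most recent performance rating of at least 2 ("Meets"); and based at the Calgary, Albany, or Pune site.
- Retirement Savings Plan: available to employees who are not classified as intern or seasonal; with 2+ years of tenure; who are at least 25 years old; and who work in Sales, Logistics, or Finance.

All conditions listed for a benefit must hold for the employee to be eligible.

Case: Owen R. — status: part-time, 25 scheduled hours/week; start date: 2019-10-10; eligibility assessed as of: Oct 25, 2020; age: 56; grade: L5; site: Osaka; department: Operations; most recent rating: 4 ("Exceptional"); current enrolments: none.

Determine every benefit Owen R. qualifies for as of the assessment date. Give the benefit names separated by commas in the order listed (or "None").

Caregiver Leave

Service from 2019-10-10 to Oct 25, 2020: 381 days.
Meal Allowance — service 381 days ≥ 90 days ✓; site Osaka ✗ (not Cork) → not eligible.
Short-Term Disability — status part-time ✗ (requires full-time, seasonal, or temporary) → not eligible.
Caregiver Leave — status part-time ✓; service 381 days ≥ 45 days ✓; rating 4 ≥ 2 ✓ → eligible.
Annual Bonus Plan — status part-time ✓ (not excluded); service 381 days ≥ 12 months (≈360 days) ✓; dept Operations ✓; site Osaka ✗ (not Reno or Raleigh) → not eligible.
Adoption Assistance — status part-time ✓ (not excluded); service 381 days ≥ 3 months (≈90 days) ✓; site Osaka ✗ (not Tampa or Raleigh) → not eligible.
Backup Childcare — status part-time ✗ (requires full-time or temporary) → not eligible.
Volunteer Time Off — service 381 days ≥ 90 days ✓; age 56 ≥ 21 ✓; rating 4 ≥ 2 ✓; site Osaka ✗ (not Calgary, Albany, or Pune) → not eligible.
Retirement Savings Plan — status part-time ✓ (not excluded); service 381 days < 2 years (≈730 days) ✗ → not eligible.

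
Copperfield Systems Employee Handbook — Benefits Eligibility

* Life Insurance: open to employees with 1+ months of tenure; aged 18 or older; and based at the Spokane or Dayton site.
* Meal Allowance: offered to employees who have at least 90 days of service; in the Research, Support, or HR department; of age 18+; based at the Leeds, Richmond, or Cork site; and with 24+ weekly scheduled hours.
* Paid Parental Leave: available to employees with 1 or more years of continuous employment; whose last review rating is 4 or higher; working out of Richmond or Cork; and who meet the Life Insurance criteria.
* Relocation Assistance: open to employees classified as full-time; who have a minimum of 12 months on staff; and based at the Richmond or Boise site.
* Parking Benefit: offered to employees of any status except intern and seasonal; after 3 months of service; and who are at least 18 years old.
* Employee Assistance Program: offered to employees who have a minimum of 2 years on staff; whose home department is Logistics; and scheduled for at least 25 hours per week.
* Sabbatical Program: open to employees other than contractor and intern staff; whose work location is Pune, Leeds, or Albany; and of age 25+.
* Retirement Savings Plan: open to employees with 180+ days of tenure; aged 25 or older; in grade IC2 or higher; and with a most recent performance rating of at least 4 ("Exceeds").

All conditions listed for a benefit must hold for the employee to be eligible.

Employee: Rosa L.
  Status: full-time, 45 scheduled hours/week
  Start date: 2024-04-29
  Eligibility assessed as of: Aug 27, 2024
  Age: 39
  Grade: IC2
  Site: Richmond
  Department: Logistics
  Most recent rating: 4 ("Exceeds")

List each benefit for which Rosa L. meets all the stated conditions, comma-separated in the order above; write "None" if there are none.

Parking Benefit

Service from 2024-04-29 to Aug 27, 2024: 120 days.
Life Insurance — service 120 days ≥ 1 month (≈30 days) ✓; age 39 ≥ 18 ✓; site Richmond ✗ (not Spokane or Dayton) → not eligible.
Meal Allowance — service 120 days ≥ 90 days ✓; dept Logistics ✗ → not eligible.
Paid Parental Leave — service 120 days < 1 year (≈365 days) ✗ → not eligible.
Relocation Assistance — status full-time ✓; service 120 days < 12 months (≈360 days) ✗ → not eligible.
Parking Benefit — status full-time ✓ (not excluded); service 120 days ≥ 3 months (≈90 days) ✓; age 39 ≥ 18 ✓ → eligible.
Employee Assistance Program — service 120 days < 2 years (≈730 days) ✗ → not eligible.
Sabbatical Program — status full-time ✓ (not excluded); site Richmond ✗ (not Pune, Leeds, or Albany) → not eligible.
Retirement Savings Plan — service 120 days < 180 days ✗ → not eligible.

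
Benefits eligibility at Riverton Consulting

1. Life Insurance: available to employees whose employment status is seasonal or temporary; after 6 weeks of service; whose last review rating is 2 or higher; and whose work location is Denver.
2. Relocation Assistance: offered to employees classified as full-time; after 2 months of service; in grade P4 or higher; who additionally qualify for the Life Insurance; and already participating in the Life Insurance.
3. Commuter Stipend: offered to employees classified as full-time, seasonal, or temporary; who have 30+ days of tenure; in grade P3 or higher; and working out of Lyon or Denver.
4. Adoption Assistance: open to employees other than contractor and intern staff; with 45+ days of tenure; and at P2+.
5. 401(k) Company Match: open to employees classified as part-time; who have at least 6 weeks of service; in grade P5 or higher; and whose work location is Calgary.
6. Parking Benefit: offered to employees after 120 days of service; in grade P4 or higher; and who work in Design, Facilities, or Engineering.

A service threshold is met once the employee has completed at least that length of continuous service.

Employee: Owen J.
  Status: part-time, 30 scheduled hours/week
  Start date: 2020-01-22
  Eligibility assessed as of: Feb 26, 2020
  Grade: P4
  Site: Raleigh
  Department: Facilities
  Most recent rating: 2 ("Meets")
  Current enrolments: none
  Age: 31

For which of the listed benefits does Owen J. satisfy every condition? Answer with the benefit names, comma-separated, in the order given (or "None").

None

Service from 2020-01-22 to Feb 26, 2020: 35 days.
Life Insurance — status part-time ✗ (requires seasonal or temporary) → not eligible.
Relocation Assistance — status part-time ✗ (requires full-time) → not eligible.
Commuter Stipend — status part-time ✗ (requires full-time, seasonal, or temporary) → not eligible.
Adoption Assistance — status part-time ✓ (not excluded); service 35 days < 45 days ✗ → not eligible.
401(k) Company Match — status part-time ✓; service 35 days < 6 weeks (≈42 days) ✗ → not eligible.
Parking Benefit — service 35 days < 120 days ✗ → not eligible.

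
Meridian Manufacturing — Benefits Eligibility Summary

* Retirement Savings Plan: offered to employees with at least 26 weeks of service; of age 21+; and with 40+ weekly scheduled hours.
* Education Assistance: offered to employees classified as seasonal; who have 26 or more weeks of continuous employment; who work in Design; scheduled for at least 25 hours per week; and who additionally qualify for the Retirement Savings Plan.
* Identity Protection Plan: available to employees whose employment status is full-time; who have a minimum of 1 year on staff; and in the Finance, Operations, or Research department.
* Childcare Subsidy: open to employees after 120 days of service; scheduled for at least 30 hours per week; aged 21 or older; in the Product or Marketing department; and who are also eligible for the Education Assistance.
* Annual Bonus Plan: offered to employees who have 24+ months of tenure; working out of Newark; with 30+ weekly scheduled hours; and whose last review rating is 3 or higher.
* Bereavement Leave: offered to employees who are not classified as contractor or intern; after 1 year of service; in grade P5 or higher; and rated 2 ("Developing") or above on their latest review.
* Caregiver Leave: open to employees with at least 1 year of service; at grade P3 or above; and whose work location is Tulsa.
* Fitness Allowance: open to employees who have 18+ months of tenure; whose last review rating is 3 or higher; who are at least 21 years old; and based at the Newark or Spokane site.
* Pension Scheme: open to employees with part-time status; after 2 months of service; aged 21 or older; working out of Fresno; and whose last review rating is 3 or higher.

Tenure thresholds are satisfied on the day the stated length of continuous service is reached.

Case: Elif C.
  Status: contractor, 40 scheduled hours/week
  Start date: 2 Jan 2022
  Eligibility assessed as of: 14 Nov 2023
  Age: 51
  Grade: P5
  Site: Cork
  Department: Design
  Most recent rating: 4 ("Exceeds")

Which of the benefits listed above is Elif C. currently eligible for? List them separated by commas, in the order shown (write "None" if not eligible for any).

Service from 2 Jan 2022 to 14 Nov 2023: 681 days.
Retirement Savings Plan — service 681 days ≥ 26 weeks (≈182 days) ✓; age 51 ≥ 21 ✓; 40 hrs/wk ≥ 40 ✓ → eligible.
Education Assistance — status contractor ✗ (requires seasonal) → not eligible.
Identity Protection Plan — status contractor ✗ (requires full-time) → not eligible.
Childcare Subsidy — service 681 days ≥ 120 days ✓; 40 hrs/wk ≥ 30 ✓; age 51 ≥ 21 ✓; dept Design ✗ → not eligible.
Annual Bonus Plan — service 681 days < 24 months (≈720 days) ✗ → not eligible.
Bereavement Leave — status contractor ✗ (excluded) → not eligible.
Caregiver Leave — service 681 days ≥ 1 year (≈365 days) ✓; grade P5 ≥ P3 ✓; site Cork ✗ (not Tulsa) → not eligible.
Fitness Allowance — service 681 days ≥ 18 months (≈540 days) ✓; rating 4 ≥ 3 ✓; age 51 ≥ 21 ✓; site Cork ✗ (not Newark or Spokane) → not eligible.
Pension Scheme — status contractor ✗ (requires part-time) → not eligible.

Retirement Savings Plan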